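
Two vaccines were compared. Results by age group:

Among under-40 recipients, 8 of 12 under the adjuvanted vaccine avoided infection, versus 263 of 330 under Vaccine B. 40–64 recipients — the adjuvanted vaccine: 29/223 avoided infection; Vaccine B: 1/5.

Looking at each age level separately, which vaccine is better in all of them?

Vaccine B

Under-40: the adjuvanted vaccine 8/12 = 66.7%, Vaccine B 263/330 = 79.7% → Vaccine B
40–64: the adjuvanted vaccine 29/223 = 13.0%, Vaccine B 1/5 = 20.0% → Vaccine B
Vaccine B has the higher rate in both groups.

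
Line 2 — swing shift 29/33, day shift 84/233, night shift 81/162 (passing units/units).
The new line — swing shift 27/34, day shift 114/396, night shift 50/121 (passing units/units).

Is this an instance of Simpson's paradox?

No

Swing shift: Line 2 29/33 = 87.9%, the new line 27/34 = 79.4% → Line 2
Day shift: Line 2 84/233 = 36.1%, the new line 114/396 = 28.8% → Line 2
Night shift: Line 2 81/162 = 50.0%, the new line 50/121 = 41.3% → Line 2
Overall: Line 2 194/428 = 45.3%, the new line 191/551 = 34.7% → Line 2
Line 2 wins overall and in every shift group — no reversal.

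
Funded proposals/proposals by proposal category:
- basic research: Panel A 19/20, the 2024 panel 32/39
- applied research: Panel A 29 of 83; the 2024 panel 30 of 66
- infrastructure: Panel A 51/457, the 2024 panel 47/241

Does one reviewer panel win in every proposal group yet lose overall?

Basic research: Panel A 19/20 = 95.0%, the 2024 panel 32/39 = 82.1% → Panel A
Applied research: Panel A 29/83 = 34.9%, the 2024 panel 30/66 = 45.5% → the 2024 panel
Infrastructure: Panel A 51/457 = 11.2%, the 2024 panel 47/241 = 19.5% → the 2024 panel
Overall: Panel A 99/560 = 17.7%, the 2024 panel 109/346 = 31.5% → the 2024 panel
Neither sweeps: Panel A wins 1 of 3 groups, the 2024 panel wins 2. The 2024 panel wins overall but not every group — no Simpson reversal.

No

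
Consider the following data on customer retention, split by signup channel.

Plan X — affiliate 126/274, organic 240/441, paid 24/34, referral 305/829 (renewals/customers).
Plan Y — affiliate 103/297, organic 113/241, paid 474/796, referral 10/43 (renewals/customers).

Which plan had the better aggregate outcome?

Plan Y

Affiliate: Plan X 126/274 = 46.0%, Plan Y 103/297 = 34.7% → Plan X
Organic: Plan X 240/441 = 54.4%, Plan Y 113/241 = 46.9% → Plan X
Paid: Plan X 24/34 = 70.6%, Plan Y 474/796 = 59.5% → Plan X
Referral: Plan X 305/829 = 36.8%, Plan Y 10/43 = 23.3% → Plan X
Overall: Plan X 695/1578 = 44.0%, Plan Y 700/1377 = 50.8% → Plan Y
(Plan X wins every signup group but Plan Y wins overall — Plan X's customers skew toward the low-rate referral group.)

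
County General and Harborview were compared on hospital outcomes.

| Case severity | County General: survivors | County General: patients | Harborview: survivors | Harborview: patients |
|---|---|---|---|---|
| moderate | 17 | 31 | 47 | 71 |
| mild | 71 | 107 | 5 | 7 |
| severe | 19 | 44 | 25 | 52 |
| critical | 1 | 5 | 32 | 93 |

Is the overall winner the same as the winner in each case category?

Moderate: County General 17/31 = 54.8%, Harborview 47/71 = 66.2% → Harborview
Mild: County General 71/107 = 66.4%, Harborview 5/7 = 71.4% → Harborview
Severe: County General 19/44 = 43.2%, Harborview 25/52 = 48.1% → Harborview
Critical: County General 1/5 = 20.0%, Harborview 32/93 = 34.4% → Harborview
Overall: County General 108/187 = 57.8%, Harborview 109/223 = 48.9% → County General
Harborview wins each case group but County General wins overall — the comparison reverses. Harborview's patients skew toward critical, which has a lower base rate.

No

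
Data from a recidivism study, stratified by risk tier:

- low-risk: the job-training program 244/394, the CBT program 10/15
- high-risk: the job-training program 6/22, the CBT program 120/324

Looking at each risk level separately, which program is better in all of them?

Low-risk: the job-training program 244/394 = 61.9%, the CBT program 10/15 = 66.7% → the CBT program
High-risk: the job-training program 6/22 = 27.3%, the CBT program 120/324 = 37.0% → the CBT program
The CBT program has the higher rate in both groups.

the CBT program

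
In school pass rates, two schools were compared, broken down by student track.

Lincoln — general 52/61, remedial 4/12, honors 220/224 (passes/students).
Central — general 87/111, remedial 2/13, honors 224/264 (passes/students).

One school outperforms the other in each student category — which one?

General: Lincoln 52/61 = 85.2%, Central 87/111 = 78.4% → Lincoln
Remedial: Lincoln 4/12 = 33.3%, Central 2/13 = 15.4% → Lincoln
Honors: Lincoln 220/224 = 98.2%, Central 224/264 = 84.8% → Lincoln
Lincoln has the higher rate in all 3 groups.

Lincoln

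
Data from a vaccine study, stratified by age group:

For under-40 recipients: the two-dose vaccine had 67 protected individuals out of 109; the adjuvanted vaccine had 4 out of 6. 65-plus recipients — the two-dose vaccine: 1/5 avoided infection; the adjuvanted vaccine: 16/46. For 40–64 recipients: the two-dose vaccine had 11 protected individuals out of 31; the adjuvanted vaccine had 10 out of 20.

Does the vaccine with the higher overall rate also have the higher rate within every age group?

No

Under-40: the two-dose vaccine 67/109 = 61.5%, the adjuvanted vaccine 4/6 = 66.7% → the adjuvanted vaccine
65-plus: the two-dose vaccine 1/5 = 20.0%, the adjuvanted vaccine 16/46 = 34.8% → the adjuvanted vaccine
40–64: the two-dose vaccine 11/31 = 35.5%, the adjuvanted vaccine 10/20 = 50.0% → the adjuvanted vaccine
Overall: the two-dose vaccine 79/145 = 54.5%, the adjuvanted vaccine 30/72 = 41.7% → the two-dose vaccine
The adjuvanted vaccine wins each age group but the two-dose vaccine wins overall — the comparison reverses. The adjuvanted vaccine's recipients skew toward 65-plus, which has a lower base rate.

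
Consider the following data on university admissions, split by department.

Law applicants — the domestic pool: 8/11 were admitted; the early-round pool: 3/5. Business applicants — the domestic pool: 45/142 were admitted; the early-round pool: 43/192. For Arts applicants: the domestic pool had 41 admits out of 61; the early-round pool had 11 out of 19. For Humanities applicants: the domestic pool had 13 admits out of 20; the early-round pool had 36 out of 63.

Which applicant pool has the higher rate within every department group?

the domestic pool

Law: the domestic pool 8/11 = 72.7%, the early-round pool 3/5 = 60.0% → the domestic pool
Business: the domestic pool 45/142 = 31.7%, the early-round pool 43/192 = 22.4% → the domestic pool
Arts: the domestic pool 41/61 = 67.2%, the early-round pool 11/19 = 57.9% → the domestic pool
Humanities: the domestic pool 13/20 = 65.0%, the early-round pool 36/63 = 57.1% → the domestic pool
The domestic pool has the higher rate in all 4 groups.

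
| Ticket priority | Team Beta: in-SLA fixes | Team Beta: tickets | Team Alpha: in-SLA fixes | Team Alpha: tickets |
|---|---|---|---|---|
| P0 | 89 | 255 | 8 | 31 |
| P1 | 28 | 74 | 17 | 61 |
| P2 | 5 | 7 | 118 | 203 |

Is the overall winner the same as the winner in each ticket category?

No

P0: Team Beta 89/255 = 34.9%, Team Alpha 8/31 = 25.8% → Team Beta
P1: Team Beta 28/74 = 37.8%, Team Alpha 17/61 = 27.9% → Team Beta
P2: Team Beta 5/7 = 71.4%, Team Alpha 118/203 = 58.1% → Team Beta
Overall: Team Beta 122/336 = 36.3%, Team Alpha 143/295 = 48.5% → Team Alpha
Team Beta wins each ticket group but Team Alpha wins overall — the comparison reverses. Team Beta's tickets skew toward P0, which has a lower base rate.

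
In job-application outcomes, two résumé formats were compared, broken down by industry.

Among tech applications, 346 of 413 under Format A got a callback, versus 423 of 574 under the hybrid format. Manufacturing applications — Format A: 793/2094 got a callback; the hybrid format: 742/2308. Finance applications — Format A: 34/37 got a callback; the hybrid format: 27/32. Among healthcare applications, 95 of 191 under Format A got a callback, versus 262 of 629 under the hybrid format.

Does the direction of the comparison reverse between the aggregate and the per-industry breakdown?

Tech: Format A 346/413 = 83.8%, the hybrid format 423/574 = 73.7% → Format A
Manufacturing: Format A 793/2094 = 37.9%, the hybrid format 742/2308 = 32.1% → Format A
Finance: Format A 34/37 = 91.9%, the hybrid format 27/32 = 84.4% → Format A
Healthcare: Format A 95/191 = 49.7%, the hybrid format 262/629 = 41.7% → Format A
Overall: Format A 1268/2735 = 46.4%, the hybrid format 1454/3543 = 41.0% → Format A
Format A wins overall and in every industry group — no reversal.

No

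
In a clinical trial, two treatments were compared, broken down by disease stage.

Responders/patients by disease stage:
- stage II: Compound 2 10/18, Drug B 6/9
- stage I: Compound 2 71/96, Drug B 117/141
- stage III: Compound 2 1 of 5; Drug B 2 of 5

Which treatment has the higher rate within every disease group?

Stage II: Compound 2 10/18 = 55.6%, Drug B 6/9 = 66.7% → Drug B
Stage I: Compound 2 71/96 = 74.0%, Drug B 117/141 = 83.0% → Drug B
Stage III: Compound 2 1/5 = 20.0%, Drug B 2/5 = 40.0% → Drug B
Drug B has the higher rate in all 3 groups.

Drug B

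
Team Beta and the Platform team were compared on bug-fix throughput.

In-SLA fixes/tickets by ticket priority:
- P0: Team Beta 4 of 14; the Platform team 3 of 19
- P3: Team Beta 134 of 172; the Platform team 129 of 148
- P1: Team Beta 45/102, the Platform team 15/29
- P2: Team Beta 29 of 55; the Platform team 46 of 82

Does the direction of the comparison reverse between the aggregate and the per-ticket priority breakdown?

No

P0: Team Beta 4/14 = 28.6%, the Platform team 3/19 = 15.8% → Team Beta
P3: Team Beta 134/172 = 77.9%, the Platform team 129/148 = 87.2% → the Platform team
P1: Team Beta 45/102 = 44.1%, the Platform team 15/29 = 51.7% → the Platform team
P2: Team Beta 29/55 = 52.7%, the Platform team 46/82 = 56.1% → the Platform team
Overall: Team Beta 212/343 = 61.8%, the Platform team 193/278 = 69.4% → the Platform team
Neither sweeps: Team Beta wins 1 of 4 groups, the Platform team wins 3. The Platform team wins overall but not every group — no Simpson reversal.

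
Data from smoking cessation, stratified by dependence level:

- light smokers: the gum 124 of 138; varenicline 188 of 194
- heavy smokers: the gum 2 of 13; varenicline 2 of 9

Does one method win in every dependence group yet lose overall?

Light smokers: the gum 124/138 = 89.9%, varenicline 188/194 = 96.9% → varenicline
Heavy smokers: the gum 2/13 = 15.4%, varenicline 2/9 = 22.2% → varenicline
Overall: the gum 126/151 = 83.4%, varenicline 190/203 = 93.6% → varenicline
Varenicline wins overall and in every dependence group — no reversal.

No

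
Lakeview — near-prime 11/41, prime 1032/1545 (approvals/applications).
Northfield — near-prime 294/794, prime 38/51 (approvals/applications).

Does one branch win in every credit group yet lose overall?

Near-prime: Lakeview 11/41 = 26.8%, Northfield 294/794 = 37.0% → Northfield
Prime: Lakeview 1032/1545 = 66.8%, Northfield 38/51 = 74.5% → Northfield
Overall: Lakeview 1043/1586 = 65.8%, Northfield 332/845 = 39.3% → Lakeview
Northfield wins each credit group but Lakeview wins overall — the comparison reverses. Northfield's applications skew toward near-prime, which has a lower base rate.

Yes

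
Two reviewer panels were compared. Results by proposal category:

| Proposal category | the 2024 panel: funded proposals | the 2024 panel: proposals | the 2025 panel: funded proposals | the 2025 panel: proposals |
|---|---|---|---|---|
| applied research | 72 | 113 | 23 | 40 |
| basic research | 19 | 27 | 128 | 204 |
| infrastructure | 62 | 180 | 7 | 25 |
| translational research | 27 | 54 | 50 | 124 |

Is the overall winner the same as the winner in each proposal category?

No

Applied research: the 2024 panel 72/113 = 63.7%, the 2025 panel 23/40 = 57.5% → the 2024 panel
Basic research: the 2024 panel 19/27 = 70.4%, the 2025 panel 128/204 = 62.7% → the 2024 panel
Infrastructure: the 2024 panel 62/180 = 34.4%, the 2025 panel 7/25 = 28.0% → the 2024 panel
Translational research: the 2024 panel 27/54 = 50.0%, the 2025 panel 50/124 = 40.3% → the 2024 panel
Overall: the 2024 panel 180/374 = 48.1%, the 2025 panel 208/393 = 52.9% → the 2025 panel
The 2024 panel wins each proposal group but the 2025 panel wins overall — the comparison reverses. The 2024 panel's proposals skew toward infrastructure, which has a lower base rate.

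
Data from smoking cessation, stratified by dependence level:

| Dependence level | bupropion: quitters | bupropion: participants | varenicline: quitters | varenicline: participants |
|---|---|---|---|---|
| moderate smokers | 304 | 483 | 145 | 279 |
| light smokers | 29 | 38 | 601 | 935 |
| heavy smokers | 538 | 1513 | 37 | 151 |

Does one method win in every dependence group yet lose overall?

Moderate smokers: bupropion 304/483 = 62.9%, varenicline 145/279 = 52.0% → bupropion
Light smokers: bupropion 29/38 = 76.3%, varenicline 601/935 = 64.3% → bupropion
Heavy smokers: bupropion 538/1513 = 35.6%, varenicline 37/151 = 24.5% → bupropion
Overall: bupropion 871/2034 = 42.8%, varenicline 783/1365 = 57.4% → varenicline
Bupropion wins each dependence group but varenicline wins overall — the comparison reverses. Bupropion's participants skew toward heavy smokers, which has a lower base rate.

Yes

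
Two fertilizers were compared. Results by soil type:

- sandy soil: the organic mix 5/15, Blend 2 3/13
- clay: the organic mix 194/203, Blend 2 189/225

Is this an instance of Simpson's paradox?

No

Sandy soil: the organic mix 5/15 = 33.3%, Blend 2 3/13 = 23.1% → the organic mix
Clay: the organic mix 194/203 = 95.6%, Blend 2 189/225 = 84.0% → the organic mix
Overall: the organic mix 199/218 = 91.3%, Blend 2 192/238 = 80.7% → the organic mix
The organic mix wins overall and in every soil group — no reversal.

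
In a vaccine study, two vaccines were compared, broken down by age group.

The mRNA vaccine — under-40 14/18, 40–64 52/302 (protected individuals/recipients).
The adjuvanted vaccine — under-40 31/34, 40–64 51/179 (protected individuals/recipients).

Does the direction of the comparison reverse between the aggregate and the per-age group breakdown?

Under-40: the mRNA vaccine 14/18 = 77.8%, the adjuvanted vaccine 31/34 = 91.2% → the adjuvanted vaccine
40–64: the mRNA vaccine 52/302 = 17.2%, the adjuvanted vaccine 51/179 = 28.5% → the adjuvanted vaccine
Overall: the mRNA vaccine 66/320 = 20.6%, the adjuvanted vaccine 82/213 = 38.5% → the adjuvanted vaccine
The adjuvanted vaccine wins overall and in every age group — no reversal.

No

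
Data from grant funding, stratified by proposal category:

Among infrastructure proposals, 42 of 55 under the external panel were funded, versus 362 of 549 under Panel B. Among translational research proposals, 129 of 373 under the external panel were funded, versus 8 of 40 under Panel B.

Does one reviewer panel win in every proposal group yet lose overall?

Infrastructure: the external panel 42/55 = 76.4%, Panel B 362/549 = 65.9% → the external panel
Translational research: the external panel 129/373 = 34.6%, Panel B 8/40 = 20.0% → the external panel
Overall: the external panel 171/428 = 40.0%, Panel B 370/589 = 62.8% → Panel B
The external panel wins each proposal group but Panel B wins overall — the comparison reverses. The external panel's proposals skew toward translational research, which has a lower base rate.

Yes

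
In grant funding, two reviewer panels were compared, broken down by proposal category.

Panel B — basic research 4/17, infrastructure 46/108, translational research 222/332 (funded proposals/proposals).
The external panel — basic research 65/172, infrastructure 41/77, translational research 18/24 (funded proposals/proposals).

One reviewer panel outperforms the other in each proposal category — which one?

Basic research: Panel B 4/17 = 23.5%, the external panel 65/172 = 37.8% → the external panel
Infrastructure: Panel B 46/108 = 42.6%, the external panel 41/77 = 53.2% → the external panel
Translational research: Panel B 222/332 = 66.9%, the external panel 18/24 = 75.0% → the external panel
The external panel has the higher rate in all 3 groups.

the external panel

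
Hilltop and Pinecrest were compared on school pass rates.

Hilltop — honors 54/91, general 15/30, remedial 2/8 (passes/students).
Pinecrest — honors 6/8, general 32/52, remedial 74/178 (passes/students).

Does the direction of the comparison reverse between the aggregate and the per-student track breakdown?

Yes

Honors: Hilltop 54/91 = 59.3%, Pinecrest 6/8 = 75.0% → Pinecrest
General: Hilltop 15/30 = 50.0%, Pinecrest 32/52 = 61.5% → Pinecrest
Remedial: Hilltop 2/8 = 25.0%, Pinecrest 74/178 = 41.6% → Pinecrest
Overall: Hilltop 71/129 = 55.0%, Pinecrest 112/238 = 47.1% → Hilltop
Pinecrest wins each student group but Hilltop wins overall — the comparison reverses. Pinecrest's students skew toward remedial, which has a lower base rate.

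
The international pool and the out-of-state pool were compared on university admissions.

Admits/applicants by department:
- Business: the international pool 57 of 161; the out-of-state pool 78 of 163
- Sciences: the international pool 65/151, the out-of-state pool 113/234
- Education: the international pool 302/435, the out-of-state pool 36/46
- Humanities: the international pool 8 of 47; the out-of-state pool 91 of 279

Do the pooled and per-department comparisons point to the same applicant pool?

No

Business: the international pool 57/161 = 35.4%, the out-of-state pool 78/163 = 47.9% → the out-of-state pool
Sciences: the international pool 65/151 = 43.0%, the out-of-state pool 113/234 = 48.3% → the out-of-state pool
Education: the international pool 302/435 = 69.4%, the out-of-state pool 36/46 = 78.3% → the out-of-state pool
Humanities: the international pool 8/47 = 17.0%, the out-of-state pool 91/279 = 32.6% → the out-of-state pool
Overall: the international pool 432/794 = 54.4%, the out-of-state pool 318/722 = 44.0% → the international pool
The out-of-state pool wins each department group but the international pool wins overall — the comparison reverses. The out-of-state pool's applicants skew toward Humanities, which has a lower base rate.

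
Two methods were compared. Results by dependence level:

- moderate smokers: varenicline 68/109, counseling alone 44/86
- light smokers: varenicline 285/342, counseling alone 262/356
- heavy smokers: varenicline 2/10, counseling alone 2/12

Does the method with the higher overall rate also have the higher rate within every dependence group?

Yes

Moderate smokers: varenicline 68/109 = 62.4%, counseling alone 44/86 = 51.2% → varenicline
Light smokers: varenicline 285/342 = 83.3%, counseling alone 262/356 = 73.6% → varenicline
Heavy smokers: varenicline 2/10 = 20.0%, counseling alone 2/12 = 16.7% → varenicline
Overall: varenicline 355/461 = 77.0%, counseling alone 308/454 = 67.8% → varenicline
Varenicline wins overall and in every dependence group — no reversal.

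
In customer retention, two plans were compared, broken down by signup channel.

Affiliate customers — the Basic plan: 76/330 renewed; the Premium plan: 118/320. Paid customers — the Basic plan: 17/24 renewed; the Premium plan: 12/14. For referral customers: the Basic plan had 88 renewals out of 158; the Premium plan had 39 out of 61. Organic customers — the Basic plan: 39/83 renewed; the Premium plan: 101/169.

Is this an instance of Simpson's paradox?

No

Affiliate: the Basic plan 76/330 = 23.0%, the Premium plan 118/320 = 36.9% → the Premium plan
Paid: the Basic plan 17/24 = 70.8%, the Premium plan 12/14 = 85.7% → the Premium plan
Referral: the Basic plan 88/158 = 55.7%, the Premium plan 39/61 = 63.9% → the Premium plan
Organic: the Basic plan 39/83 = 47.0%, the Premium plan 101/169 = 59.8% → the Premium plan
Overall: the Basic plan 220/595 = 37.0%, the Premium plan 270/564 = 47.9% → the Premium plan
The Premium plan wins overall and in every signup group — no reversal.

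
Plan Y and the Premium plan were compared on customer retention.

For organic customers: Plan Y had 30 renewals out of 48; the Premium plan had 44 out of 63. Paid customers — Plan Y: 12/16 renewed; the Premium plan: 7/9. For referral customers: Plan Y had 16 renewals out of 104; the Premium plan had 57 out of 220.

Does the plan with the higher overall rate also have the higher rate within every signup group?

Yes

Organic: Plan Y 30/48 = 62.5%, the Premium plan 44/63 = 69.8% → the Premium plan
Paid: Plan Y 12/16 = 75.0%, the Premium plan 7/9 = 77.8% → the Premium plan
Referral: Plan Y 16/104 = 15.4%, the Premium plan 57/220 = 25.9% → the Premium plan
Overall: Plan Y 58/168 = 34.5%, the Premium plan 108/292 = 37.0% → the Premium plan
The Premium plan wins overall and in every signup group — no reversal.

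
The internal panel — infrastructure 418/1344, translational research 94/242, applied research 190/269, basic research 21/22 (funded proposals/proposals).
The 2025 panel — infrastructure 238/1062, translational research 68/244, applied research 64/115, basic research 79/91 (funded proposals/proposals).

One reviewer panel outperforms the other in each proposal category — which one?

Infrastructure: the internal panel 418/1344 = 31.1%, the 2025 panel 238/1062 = 22.4% → the internal panel
Translational research: the internal panel 94/242 = 38.8%, the 2025 panel 68/244 = 27.9% → the internal panel
Applied research: the internal panel 190/269 = 70.6%, the 2025 panel 64/115 = 55.7% → the internal panel
Basic research: the internal panel 21/22 = 95.5%, the 2025 panel 79/91 = 86.8% → the internal panel
The internal panel has the higher rate in all 4 groups.

the internal panel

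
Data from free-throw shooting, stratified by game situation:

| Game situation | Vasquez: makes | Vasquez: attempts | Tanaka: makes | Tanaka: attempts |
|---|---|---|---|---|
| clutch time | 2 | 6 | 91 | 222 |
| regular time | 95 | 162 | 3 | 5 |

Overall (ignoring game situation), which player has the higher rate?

Vasquez

Clutch time: Vasquez 2/6 = 33.3%, Tanaka 91/222 = 41.0% → Tanaka
Regular time: Vasquez 95/162 = 58.6%, Tanaka 3/5 = 60.0% → Tanaka
Overall: Vasquez 97/168 = 57.7%, Tanaka 94/227 = 41.4% → Vasquez
(Tanaka wins every game group but Vasquez wins overall — Tanaka's attempts skew toward the low-rate clutch time group.)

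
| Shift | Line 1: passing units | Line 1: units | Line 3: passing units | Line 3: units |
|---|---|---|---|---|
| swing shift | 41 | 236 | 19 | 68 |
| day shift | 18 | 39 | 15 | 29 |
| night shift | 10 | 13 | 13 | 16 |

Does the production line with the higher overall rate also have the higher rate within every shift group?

Swing shift: Line 1 41/236 = 17.4%, Line 3 19/68 = 27.9% → Line 3
Day shift: Line 1 18/39 = 46.2%, Line 3 15/29 = 51.7% → Line 3
Night shift: Line 1 10/13 = 76.9%, Line 3 13/16 = 81.2% → Line 3
Overall: Line 1 69/288 = 24.0%, Line 3 47/113 = 41.6% → Line 3
Line 3 wins overall and in every shift group — no reversal.

Yes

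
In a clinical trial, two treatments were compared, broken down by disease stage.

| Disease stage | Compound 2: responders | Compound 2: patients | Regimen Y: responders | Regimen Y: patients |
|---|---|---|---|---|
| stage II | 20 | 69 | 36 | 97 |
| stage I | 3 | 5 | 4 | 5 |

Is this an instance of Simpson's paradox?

Stage II: Compound 2 20/69 = 29.0%, Regimen Y 36/97 = 37.1% → Regimen Y
Stage I: Compound 2 3/5 = 60.0%, Regimen Y 4/5 = 80.0% → Regimen Y
Overall: Compound 2 23/74 = 31.1%, Regimen Y 40/102 = 39.2% → Regimen Y
Regimen Y wins overall and in every disease group — no reversal.

No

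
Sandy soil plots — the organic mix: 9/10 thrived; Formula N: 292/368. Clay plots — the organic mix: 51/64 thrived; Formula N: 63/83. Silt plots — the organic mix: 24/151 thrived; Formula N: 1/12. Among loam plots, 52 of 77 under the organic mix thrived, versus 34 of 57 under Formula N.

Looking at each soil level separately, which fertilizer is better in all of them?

the organic mix

Sandy soil: the organic mix 9/10 = 90.0%, Formula N 292/368 = 79.3% → the organic mix
Clay: the organic mix 51/64 = 79.7%, Formula N 63/83 = 75.9% → the organic mix
Silt: the organic mix 24/151 = 15.9%, Formula N 1/12 = 8.3% → the organic mix
Loam: the organic mix 52/77 = 67.5%, Formula N 34/57 = 59.6% → the organic mix
The organic mix has the higher rate in all 4 groups.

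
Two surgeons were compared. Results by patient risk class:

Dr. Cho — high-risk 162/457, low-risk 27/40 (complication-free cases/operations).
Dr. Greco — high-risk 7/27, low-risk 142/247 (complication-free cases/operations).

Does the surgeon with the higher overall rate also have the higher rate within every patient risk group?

No

High-risk: Dr. Cho 162/457 = 35.4%, Dr. Greco 7/27 = 25.9% → Dr. Cho
Low-risk: Dr. Cho 27/40 = 67.5%, Dr. Greco 142/247 = 57.5% → Dr. Cho
Overall: Dr. Cho 189/497 = 38.0%, Dr. Greco 149/274 = 54.4% → Dr. Greco
Dr. Cho wins each patient risk group but Dr. Greco wins overall — the comparison reverses. Dr. Cho's operations skew toward high-risk, which has a lower base rate.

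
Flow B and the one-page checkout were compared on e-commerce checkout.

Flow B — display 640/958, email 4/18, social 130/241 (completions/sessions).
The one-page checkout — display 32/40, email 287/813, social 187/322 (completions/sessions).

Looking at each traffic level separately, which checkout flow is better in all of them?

the one-page checkout

Display: Flow B 640/958 = 66.8%, the one-page checkout 32/40 = 80.0% → the one-page checkout
Email: Flow B 4/18 = 22.2%, the one-page checkout 287/813 = 35.3% → the one-page checkout
Social: Flow B 130/241 = 53.9%, the one-page checkout 187/322 = 58.1% → the one-page checkout
The one-page checkout has the higher rate in all 3 groups.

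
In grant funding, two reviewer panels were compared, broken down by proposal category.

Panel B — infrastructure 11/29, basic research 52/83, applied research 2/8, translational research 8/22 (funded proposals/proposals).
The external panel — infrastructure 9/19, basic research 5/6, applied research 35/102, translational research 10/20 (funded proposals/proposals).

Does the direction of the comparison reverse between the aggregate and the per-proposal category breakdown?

Yes

Infrastructure: Panel B 11/29 = 37.9%, the external panel 9/19 = 47.4% → the external panel
Basic research: Panel B 52/83 = 62.7%, the external panel 5/6 = 83.3% → the external panel
Applied research: Panel B 2/8 = 25.0%, the external panel 35/102 = 34.3% → the external panel
Translational research: Panel B 8/22 = 36.4%, the external panel 10/20 = 50.0% → the external panel
Overall: Panel B 73/142 = 51.4%, the external panel 59/147 = 40.1% → Panel B
The external panel wins each proposal group but Panel B wins overall — the comparison reverses. The external panel's proposals skew toward applied research, which has a lower base rate.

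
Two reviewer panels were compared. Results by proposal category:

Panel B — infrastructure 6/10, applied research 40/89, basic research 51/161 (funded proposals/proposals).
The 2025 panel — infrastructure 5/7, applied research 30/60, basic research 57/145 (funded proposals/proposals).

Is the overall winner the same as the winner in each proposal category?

Infrastructure: Panel B 6/10 = 60.0%, the 2025 panel 5/7 = 71.4% → the 2025 panel
Applied research: Panel B 40/89 = 44.9%, the 2025 panel 30/60 = 50.0% → the 2025 panel
Basic research: Panel B 51/161 = 31.7%, the 2025 panel 57/145 = 39.3% → the 2025 panel
Overall: Panel B 97/260 = 37.3%, the 2025 panel 92/212 = 43.4% → the 2025 panel
The 2025 panel wins overall and in every proposal group — no reversal.

Yes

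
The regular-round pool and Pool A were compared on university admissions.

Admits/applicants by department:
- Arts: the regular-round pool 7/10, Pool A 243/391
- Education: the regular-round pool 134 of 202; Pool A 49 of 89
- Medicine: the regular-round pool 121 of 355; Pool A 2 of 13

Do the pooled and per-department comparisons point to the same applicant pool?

Arts: the regular-round pool 7/10 = 70.0%, Pool A 243/391 = 62.1% → the regular-round pool
Education: the regular-round pool 134/202 = 66.3%, Pool A 49/89 = 55.1% → the regular-round pool
Medicine: the regular-round pool 121/355 = 34.1%, Pool A 2/13 = 15.4% → the regular-round pool
Overall: the regular-round pool 262/567 = 46.2%, Pool A 294/493 = 59.6% → Pool A
The regular-round pool wins each department group but Pool A wins overall — the comparison reverses. The regular-round pool's applicants skew toward Medicine, which has a lower base rate.

No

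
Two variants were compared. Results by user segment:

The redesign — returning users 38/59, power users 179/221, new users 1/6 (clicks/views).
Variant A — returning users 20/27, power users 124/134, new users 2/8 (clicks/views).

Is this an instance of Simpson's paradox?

Returning users: the redesign 38/59 = 64.4%, Variant A 20/27 = 74.1% → Variant A
Power users: the redesign 179/221 = 81.0%, Variant A 124/134 = 92.5% → Variant A
New users: the redesign 1/6 = 16.7%, Variant A 2/8 = 25.0% → Variant A
Overall: the redesign 218/286 = 76.2%, Variant A 146/169 = 86.4% → Variant A
Variant A wins overall and in every user group — no reversal.

No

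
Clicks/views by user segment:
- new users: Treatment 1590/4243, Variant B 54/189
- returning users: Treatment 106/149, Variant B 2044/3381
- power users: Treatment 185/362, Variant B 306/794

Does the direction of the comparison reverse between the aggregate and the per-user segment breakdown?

Yes

New users: Treatment 1590/4243 = 37.5%, Variant B 54/189 = 28.6% → Treatment
Returning users: Treatment 106/149 = 71.1%, Variant B 2044/3381 = 60.5% → Treatment
Power users: Treatment 185/362 = 51.1%, Variant B 306/794 = 38.5% → Treatment
Overall: Treatment 1881/4754 = 39.6%, Variant B 2404/4364 = 55.1% → Variant B
Treatment wins each user group but Variant B wins overall — the comparison reverses. Treatment's views skew toward new users, which has a lower base rate.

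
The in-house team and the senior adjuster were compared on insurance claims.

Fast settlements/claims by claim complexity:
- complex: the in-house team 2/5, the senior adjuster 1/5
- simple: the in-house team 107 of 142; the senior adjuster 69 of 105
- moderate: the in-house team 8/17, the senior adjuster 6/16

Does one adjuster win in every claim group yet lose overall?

No

Complex: the in-house team 2/5 = 40.0%, the senior adjuster 1/5 = 20.0% → the in-house team
Simple: the in-house team 107/142 = 75.4%, the senior adjuster 69/105 = 65.7% → the in-house team
Moderate: the in-house team 8/17 = 47.1%, the senior adjuster 6/16 = 37.5% → the in-house team
Overall: the in-house team 117/164 = 71.3%, the senior adjuster 76/126 = 60.3% → the in-house team
The in-house team wins overall and in every claim group — no reversal.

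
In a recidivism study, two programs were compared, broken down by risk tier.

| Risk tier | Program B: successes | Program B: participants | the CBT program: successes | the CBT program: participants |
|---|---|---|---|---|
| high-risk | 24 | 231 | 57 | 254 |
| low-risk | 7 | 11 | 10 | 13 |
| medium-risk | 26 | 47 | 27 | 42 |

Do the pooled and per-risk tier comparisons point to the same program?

Yes

High-risk: Program B 24/231 = 10.4%, the CBT program 57/254 = 22.4% → the CBT program
Low-risk: Program B 7/11 = 63.6%, the CBT program 10/13 = 76.9% → the CBT program
Medium-risk: Program B 26/47 = 55.3%, the CBT program 27/42 = 64.3% → the CBT program
Overall: Program B 57/289 = 19.7%, the CBT program 94/309 = 30.4% → the CBT program
The CBT program wins overall and in every risk group — no reversal.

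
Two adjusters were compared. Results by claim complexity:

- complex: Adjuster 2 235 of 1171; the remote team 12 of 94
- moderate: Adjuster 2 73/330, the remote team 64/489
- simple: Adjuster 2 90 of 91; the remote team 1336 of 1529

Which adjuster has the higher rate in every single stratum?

Adjuster 2

Complex: Adjuster 2 235/1171 = 20.1%, the remote team 12/94 = 12.8% → Adjuster 2
Moderate: Adjuster 2 73/330 = 22.1%, the remote team 64/489 = 13.1% → Adjuster 2
Simple: Adjuster 2 90/91 = 98.9%, the remote team 1336/1529 = 87.4% → Adjuster 2
Adjuster 2 has the higher rate in all 3 groups.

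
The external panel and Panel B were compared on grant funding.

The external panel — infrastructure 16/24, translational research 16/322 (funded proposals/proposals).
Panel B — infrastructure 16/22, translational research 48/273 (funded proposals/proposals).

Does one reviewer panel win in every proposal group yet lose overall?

Infrastructure: the external panel 16/24 = 66.7%, Panel B 16/22 = 72.7% → Panel B
Translational research: the external panel 16/322 = 5.0%, Panel B 48/273 = 17.6% → Panel B
Overall: the external panel 32/346 = 9.2%, Panel B 64/295 = 21.7% → Panel B
Panel B wins overall and in every proposal group — no reversal.

No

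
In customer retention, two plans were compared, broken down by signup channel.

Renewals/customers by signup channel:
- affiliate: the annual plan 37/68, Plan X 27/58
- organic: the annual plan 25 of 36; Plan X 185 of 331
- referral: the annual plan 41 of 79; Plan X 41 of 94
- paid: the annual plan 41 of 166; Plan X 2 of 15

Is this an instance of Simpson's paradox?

Affiliate: the annual plan 37/68 = 54.4%, Plan X 27/58 = 46.6% → the annual plan
Organic: the annual plan 25/36 = 69.4%, Plan X 185/331 = 55.9% → the annual plan
Referral: the annual plan 41/79 = 51.9%, Plan X 41/94 = 43.6% → the annual plan
Paid: the annual plan 41/166 = 24.7%, Plan X 2/15 = 13.3% → the annual plan
Overall: the annual plan 144/349 = 41.3%, Plan X 255/498 = 51.2% → Plan X
The annual plan wins each signup group but Plan X wins overall — the comparison reverses. The annual plan's customers skew toward paid, which has a lower base rate.

Yes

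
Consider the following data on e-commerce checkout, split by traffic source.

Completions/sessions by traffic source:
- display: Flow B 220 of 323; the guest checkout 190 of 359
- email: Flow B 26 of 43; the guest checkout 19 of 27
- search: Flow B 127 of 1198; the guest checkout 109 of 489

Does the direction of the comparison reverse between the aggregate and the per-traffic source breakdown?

Display: Flow B 220/323 = 68.1%, the guest checkout 190/359 = 52.9% → Flow B
Email: Flow B 26/43 = 60.5%, the guest checkout 19/27 = 70.4% → the guest checkout
Search: Flow B 127/1198 = 10.6%, the guest checkout 109/489 = 22.3% → the guest checkout
Overall: Flow B 373/1564 = 23.8%, the guest checkout 318/875 = 36.3% → the guest checkout
Neither sweeps: Flow B wins 1 of 3 groups, the guest checkout wins 2. The guest checkout wins overall but not every group — no Simpson reversal.

No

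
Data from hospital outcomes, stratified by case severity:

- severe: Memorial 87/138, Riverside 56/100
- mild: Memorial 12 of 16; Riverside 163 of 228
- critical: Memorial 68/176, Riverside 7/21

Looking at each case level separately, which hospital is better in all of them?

Severe: Memorial 87/138 = 63.0%, Riverside 56/100 = 56.0% → Memorial
Mild: Memorial 12/16 = 75.0%, Riverside 163/228 = 71.5% → Memorial
Critical: Memorial 68/176 = 38.6%, Riverside 7/21 = 33.3% → Memorial
Memorial has the higher rate in all 3 groups.

Memorial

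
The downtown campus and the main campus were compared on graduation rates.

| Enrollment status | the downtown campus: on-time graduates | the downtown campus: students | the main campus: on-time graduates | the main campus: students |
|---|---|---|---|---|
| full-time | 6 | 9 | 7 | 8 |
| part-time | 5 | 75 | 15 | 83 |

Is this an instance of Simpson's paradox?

Full-time: the downtown campus 6/9 = 66.7%, the main campus 7/8 = 87.5% → the main campus
Part-time: the downtown campus 5/75 = 6.7%, the main campus 15/83 = 18.1% → the main campus
Overall: the downtown campus 11/84 = 13.1%, the main campus 22/91 = 24.2% → the main campus
The main campus wins overall and in every enrollment group — no reversal.

No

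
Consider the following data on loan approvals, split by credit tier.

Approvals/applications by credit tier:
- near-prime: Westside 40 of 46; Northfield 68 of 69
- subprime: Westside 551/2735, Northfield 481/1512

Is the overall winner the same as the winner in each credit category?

Near-prime: Westside 40/46 = 87.0%, Northfield 68/69 = 98.6% → Northfield
Subprime: Westside 551/2735 = 20.1%, Northfield 481/1512 = 31.8% → Northfield
Overall: Westside 591/2781 = 21.3%, Northfield 549/1581 = 34.7% → Northfield
Northfield wins overall and in every credit group — no reversal.

Yes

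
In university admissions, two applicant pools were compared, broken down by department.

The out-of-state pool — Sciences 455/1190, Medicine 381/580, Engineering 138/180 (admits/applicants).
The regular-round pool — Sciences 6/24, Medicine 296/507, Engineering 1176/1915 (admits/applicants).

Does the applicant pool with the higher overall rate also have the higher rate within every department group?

No

Sciences: the out-of-state pool 455/1190 = 38.2%, the regular-round pool 6/24 = 25.0% → the out-of-state pool
Medicine: the out-of-state pool 381/580 = 65.7%, the regular-round pool 296/507 = 58.4% → the out-of-state pool
Engineering: the out-of-state pool 138/180 = 76.7%, the regular-round pool 1176/1915 = 61.4% → the out-of-state pool
Overall: the out-of-state pool 974/1950 = 49.9%, the regular-round pool 1478/2446 = 60.4% → the regular-round pool
The out-of-state pool wins each department group but the regular-round pool wins overall — the comparison reverses. The out-of-state pool's applicants skew toward Sciences, which has a lower base rate.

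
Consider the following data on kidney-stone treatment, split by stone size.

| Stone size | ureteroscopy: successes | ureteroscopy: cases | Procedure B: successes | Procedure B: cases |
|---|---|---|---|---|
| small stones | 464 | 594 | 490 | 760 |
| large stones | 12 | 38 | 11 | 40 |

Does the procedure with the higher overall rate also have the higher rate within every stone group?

Small stones: ureteroscopy 464/594 = 78.1%, Procedure B 490/760 = 64.5% → ureteroscopy
Large stones: ureteroscopy 12/38 = 31.6%, Procedure B 11/40 = 27.5% → ureteroscopy
Overall: ureteroscopy 476/632 = 75.3%, Procedure B 501/800 = 62.6% → ureteroscopy
Ureteroscopy wins overall and in every stone group — no reversal.

Yes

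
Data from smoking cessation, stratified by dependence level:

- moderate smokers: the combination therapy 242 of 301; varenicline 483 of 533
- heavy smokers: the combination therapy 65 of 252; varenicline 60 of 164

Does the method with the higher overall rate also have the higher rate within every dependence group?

Moderate smokers: the combination therapy 242/301 = 80.4%, varenicline 483/533 = 90.6% → varenicline
Heavy smokers: the combination therapy 65/252 = 25.8%, varenicline 60/164 = 36.6% → varenicline
Overall: the combination therapy 307/553 = 55.5%, varenicline 543/697 = 77.9% → varenicline
Varenicline wins overall and in every dependence group — no reversal.

Yes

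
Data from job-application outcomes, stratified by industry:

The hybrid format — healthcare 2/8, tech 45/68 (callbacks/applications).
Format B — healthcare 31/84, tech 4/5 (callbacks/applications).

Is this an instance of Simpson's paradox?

Healthcare: the hybrid format 2/8 = 25.0%, Format B 31/84 = 36.9% → Format B
Tech: the hybrid format 45/68 = 66.2%, Format B 4/5 = 80.0% → Format B
Overall: the hybrid format 47/76 = 61.8%, Format B 35/89 = 39.3% → the hybrid format
Format B wins each industry group but the hybrid format wins overall — the comparison reverses. Format B's applications skew toward healthcare, which has a lower base rate.

Yes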